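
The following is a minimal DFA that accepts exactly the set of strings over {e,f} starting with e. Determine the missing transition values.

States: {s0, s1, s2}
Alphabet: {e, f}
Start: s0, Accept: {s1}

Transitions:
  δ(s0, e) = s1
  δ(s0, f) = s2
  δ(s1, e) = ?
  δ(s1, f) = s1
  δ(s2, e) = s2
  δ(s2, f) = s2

From the language and accept set, identify what each state tracks — s0: no input read; s1: started with e; s2: started with f (dead).
Each missing δ(q, a) is the state matching the new tracked value after reading a.
δ(s1, e) = s1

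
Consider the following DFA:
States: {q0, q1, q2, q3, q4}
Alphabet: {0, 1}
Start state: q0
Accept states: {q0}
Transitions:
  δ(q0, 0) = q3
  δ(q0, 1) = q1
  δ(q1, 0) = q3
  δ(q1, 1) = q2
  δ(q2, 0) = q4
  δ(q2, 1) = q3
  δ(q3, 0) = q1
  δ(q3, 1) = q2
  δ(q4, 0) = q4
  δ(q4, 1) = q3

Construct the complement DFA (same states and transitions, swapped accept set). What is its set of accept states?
Complement accept states = All states \ Original accept states
= {q0, q1, q2, q3, q4} \ {q0}
{q1, q2, q3, q4}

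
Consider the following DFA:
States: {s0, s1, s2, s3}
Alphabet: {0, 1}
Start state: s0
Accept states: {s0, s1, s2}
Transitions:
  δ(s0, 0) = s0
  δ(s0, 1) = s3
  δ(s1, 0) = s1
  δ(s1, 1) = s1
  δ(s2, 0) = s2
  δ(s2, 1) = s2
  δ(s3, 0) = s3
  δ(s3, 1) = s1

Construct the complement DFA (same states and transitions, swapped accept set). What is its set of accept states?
Complement accept states = All states \ Original accept states
= {s0, s1, s2, s3} \ {s0, s1, s2}
{s3}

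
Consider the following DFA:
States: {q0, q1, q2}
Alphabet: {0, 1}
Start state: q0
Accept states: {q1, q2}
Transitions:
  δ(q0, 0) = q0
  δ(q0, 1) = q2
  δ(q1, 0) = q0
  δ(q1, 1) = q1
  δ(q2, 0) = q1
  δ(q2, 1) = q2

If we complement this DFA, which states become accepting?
Complement accept states = All states \ Original accept states
= {q0, q1, q2} \ {q1, q2}
{q0}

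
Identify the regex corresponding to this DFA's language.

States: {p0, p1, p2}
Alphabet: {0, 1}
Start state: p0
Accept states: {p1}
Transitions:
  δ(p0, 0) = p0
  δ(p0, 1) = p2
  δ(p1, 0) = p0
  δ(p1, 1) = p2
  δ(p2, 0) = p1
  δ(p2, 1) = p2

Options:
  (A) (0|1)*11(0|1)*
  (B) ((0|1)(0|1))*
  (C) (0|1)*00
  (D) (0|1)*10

Check each option against the DFA on short strings; one disagreement eliminates an option:
  (A) (0|1)*11(0|1)*: on '10' the DFA goes p0 → p2 → p1 and accepts (p1 ∈ Accept), but the regex does not match it → eliminate
  (B) ((0|1)(0|1))*: on ε the DFA stays in p0 and rejects (p0 ∉ Accept), but the regex matches it → eliminate
  (C) (0|1)*00: on '00' the DFA goes p0 → p0 → p0 and rejects (p0 ∉ Accept), but the regex matches it → eliminate
  (D) (0|1)*10: agrees with the DFA on every string of length ≤ 6
Only (D) is consistent with the DFA.
(D) (0|1)*10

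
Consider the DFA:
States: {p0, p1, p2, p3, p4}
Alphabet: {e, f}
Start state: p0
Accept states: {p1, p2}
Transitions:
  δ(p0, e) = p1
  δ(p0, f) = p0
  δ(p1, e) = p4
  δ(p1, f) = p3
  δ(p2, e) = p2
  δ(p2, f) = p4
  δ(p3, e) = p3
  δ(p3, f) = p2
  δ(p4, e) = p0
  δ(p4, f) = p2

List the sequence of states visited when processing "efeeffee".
read 'e': p0 → p1
  read 'f': p1 → p3
  read 'e': p3 → p3
  read 'e': p3 → p3
  read 'f': p3 → p2
  read 'f': p2 → p4
  read 'e': p4 → p0
  read 'e': p0 → p1
p0 -> p1 -> p3 -> p3 -> p3 -> p2 -> p4 -> p0 -> p1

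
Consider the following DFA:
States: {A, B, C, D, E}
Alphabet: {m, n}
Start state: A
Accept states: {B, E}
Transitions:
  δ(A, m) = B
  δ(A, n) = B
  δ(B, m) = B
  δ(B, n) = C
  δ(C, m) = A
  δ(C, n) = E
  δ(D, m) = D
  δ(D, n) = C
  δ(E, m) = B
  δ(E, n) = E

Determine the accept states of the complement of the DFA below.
Complement accept states = All states \ Original accept states
= {A, B, C, D, E} \ {B, E}
{A, C, D}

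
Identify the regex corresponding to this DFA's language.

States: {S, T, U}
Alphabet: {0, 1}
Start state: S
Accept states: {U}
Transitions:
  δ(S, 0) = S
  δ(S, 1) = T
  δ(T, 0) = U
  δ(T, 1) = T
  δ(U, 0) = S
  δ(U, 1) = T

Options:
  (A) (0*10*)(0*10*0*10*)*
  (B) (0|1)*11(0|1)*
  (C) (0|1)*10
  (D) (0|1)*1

Check each option against the DFA on short strings; one disagreement eliminates an option:
  (A) (0*10*)(0*10*0*10*)*: on '1' the DFA goes S → T and rejects (T ∉ Accept), but the regex matches it → eliminate
  (B) (0|1)*11(0|1)*: on '10' the DFA goes S → T → U and accepts (U ∈ Accept), but the regex does not match it → eliminate
  (C) (0|1)*10: agrees with the DFA on every string of length ≤ 6
  (D) (0|1)*1: on '1' the DFA goes S → T and rejects (T ∉ Accept), but the regex matches it → eliminate
Only (C) is consistent with the DFA.
(C) (0|1)*10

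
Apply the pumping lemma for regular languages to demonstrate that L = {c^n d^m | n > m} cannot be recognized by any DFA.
Assume L is regular with pumping length p. Idea: pumping down the c-block drops the c-count to at most the d-count.
Choose s = c^(p+1) d^p ∈ L (|s| = 2p+1 ≥ p). By the pumping lemma, s = xyz with |xy| ≤ p, |y| > 0, so y = c^k with k ≥ 1. Take i = 0: xz = c^(p+1−k) d^p. Since k ≥ 1, p+1−k ≤ p, so the number of c's is no longer strictly greater than the number of d's, hence xz ∉ L.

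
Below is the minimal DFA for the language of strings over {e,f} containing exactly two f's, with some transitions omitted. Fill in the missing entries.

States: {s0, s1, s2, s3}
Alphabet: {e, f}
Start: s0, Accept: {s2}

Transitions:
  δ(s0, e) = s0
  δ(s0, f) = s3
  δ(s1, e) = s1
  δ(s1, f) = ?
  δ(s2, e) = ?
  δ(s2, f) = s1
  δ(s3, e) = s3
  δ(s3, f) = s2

From the language and accept set, identify what each state tracks — s0: zero f's; s1: ≥ three f's (dead); s2: two f's; s3: one f.
Each missing δ(q, a) is the state matching the new tracked value after reading a.
δ(s1, f) = s1; δ(s2, e) = s2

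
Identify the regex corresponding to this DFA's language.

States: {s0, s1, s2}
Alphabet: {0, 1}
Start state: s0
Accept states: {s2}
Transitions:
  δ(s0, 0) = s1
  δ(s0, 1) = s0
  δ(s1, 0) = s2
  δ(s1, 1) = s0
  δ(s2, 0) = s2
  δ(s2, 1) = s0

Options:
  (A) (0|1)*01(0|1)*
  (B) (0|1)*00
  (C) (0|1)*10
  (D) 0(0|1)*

Check each option against the DFA on short strings; one disagreement eliminates an option:
  (A) (0|1)*01(0|1)*: on '00' the DFA goes s0 → s1 → s2 and accepts (s2 ∈ Accept), but the regex does not match it → eliminate
  (B) (0|1)*00: agrees with the DFA on every string of length ≤ 6
  (C) (0|1)*10: on '00' the DFA goes s0 → s1 → s2 and accepts (s2 ∈ Accept), but the regex does not match it → eliminate
  (D) 0(0|1)*: on '0' the DFA goes s0 → s1 and rejects (s1 ∉ Accept), but the regex matches it → eliminate
Only (B) is consistent with the DFA.
(B) (0|1)*00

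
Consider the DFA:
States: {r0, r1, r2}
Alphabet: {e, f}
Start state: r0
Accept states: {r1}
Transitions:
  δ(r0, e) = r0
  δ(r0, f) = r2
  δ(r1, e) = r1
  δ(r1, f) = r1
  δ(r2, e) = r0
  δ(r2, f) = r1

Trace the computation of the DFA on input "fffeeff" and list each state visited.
read 'f': r0 → r2
  read 'f': r2 → r1
  read 'f': r1 → r1
  read 'e': r1 → r1
  read 'e': r1 → r1
  read 'f': r1 → r1
  read 'f': r1 → r1
r0 -> r2 -> r1 -> r1 -> r1 -> r1 -> r1 -> r1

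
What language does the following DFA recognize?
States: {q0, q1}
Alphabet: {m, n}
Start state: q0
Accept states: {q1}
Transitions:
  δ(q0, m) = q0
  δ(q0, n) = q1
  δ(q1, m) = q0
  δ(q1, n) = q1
Testing a few strings:
  'mmn' → accept
  'n' → accept
  'mm' → reject
  'nm' → reject
State roles: q0=last symbol not n; q1=last symbol is n
All strings over {m,n} ending with n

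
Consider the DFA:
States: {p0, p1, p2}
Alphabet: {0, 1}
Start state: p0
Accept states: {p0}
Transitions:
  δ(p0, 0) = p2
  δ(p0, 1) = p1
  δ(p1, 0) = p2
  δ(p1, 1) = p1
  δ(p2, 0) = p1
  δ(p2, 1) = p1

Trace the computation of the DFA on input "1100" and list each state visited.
read '1': p0 → p1
  read '1': p1 → p1
  read '0': p1 → p2
  read '0': p2 → p1
p0 -> p1 -> p1 -> p2 -> p1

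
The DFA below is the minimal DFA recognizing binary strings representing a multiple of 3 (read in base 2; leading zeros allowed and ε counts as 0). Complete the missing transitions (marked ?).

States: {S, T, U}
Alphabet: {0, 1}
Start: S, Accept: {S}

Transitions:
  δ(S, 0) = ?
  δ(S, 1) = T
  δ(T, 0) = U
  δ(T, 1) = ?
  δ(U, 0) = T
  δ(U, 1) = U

From the language and accept set, identify what each state tracks — S: value ≡ 0 (mod 3); T: value ≡ 1 (mod 3); U: value ≡ 2 (mod 3).
Each missing δ(q, a) is the state matching the new tracked value after reading a.
δ(S, 0) = S; δ(T, 1) = S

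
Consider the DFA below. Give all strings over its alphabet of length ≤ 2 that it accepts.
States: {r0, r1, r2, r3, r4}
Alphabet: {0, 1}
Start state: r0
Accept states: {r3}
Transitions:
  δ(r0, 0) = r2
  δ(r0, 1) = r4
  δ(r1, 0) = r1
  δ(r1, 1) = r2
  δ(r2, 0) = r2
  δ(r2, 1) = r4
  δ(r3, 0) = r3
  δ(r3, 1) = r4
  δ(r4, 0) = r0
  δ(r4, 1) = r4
None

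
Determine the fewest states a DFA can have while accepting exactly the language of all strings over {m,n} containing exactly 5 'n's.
By Myhill–Nerode, count the distinguishable equivalence classes: 7 classes — having seen 0, 1, …, 5, or >5 copies of 'n'; the count-5 class is the only accepting one and >5 is dead.
7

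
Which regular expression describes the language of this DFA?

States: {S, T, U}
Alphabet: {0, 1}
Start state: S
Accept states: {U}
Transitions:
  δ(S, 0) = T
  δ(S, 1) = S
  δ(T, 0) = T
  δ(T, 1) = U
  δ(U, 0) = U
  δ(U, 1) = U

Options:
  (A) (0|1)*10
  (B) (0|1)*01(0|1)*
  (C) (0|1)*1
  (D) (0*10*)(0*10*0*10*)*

Check each option against the DFA on short strings; one disagreement eliminates an option:
  (A) (0|1)*10: on '01' the DFA goes S → T → U and accepts (U ∈ Accept), but the regex does not match it → eliminate
  (B) (0|1)*01(0|1)*: agrees with the DFA on every string of length ≤ 6
  (C) (0|1)*1: on '1' the DFA goes S → S and rejects (S ∉ Accept), but the regex matches it → eliminate
  (D) (0*10*)(0*10*0*10*)*: on '1' the DFA goes S → S and rejects (S ∉ Accept), but the regex matches it → eliminate
Only (B) is consistent with the DFA.
(B) (0|1)*01(0|1)*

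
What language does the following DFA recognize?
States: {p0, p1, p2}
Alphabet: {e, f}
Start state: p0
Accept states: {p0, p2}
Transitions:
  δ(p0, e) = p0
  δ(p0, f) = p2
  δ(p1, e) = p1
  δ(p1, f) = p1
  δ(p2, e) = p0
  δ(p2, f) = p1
Testing a few strings:
  'ef' → accept
  'f' → accept
  'fe' → accept
  'effe' → reject
State roles: p0=last symbol not f (ok); p1=saw ff (dead); p2=last symbol f (ok)
All strings over {e,f} with no two consecutive f's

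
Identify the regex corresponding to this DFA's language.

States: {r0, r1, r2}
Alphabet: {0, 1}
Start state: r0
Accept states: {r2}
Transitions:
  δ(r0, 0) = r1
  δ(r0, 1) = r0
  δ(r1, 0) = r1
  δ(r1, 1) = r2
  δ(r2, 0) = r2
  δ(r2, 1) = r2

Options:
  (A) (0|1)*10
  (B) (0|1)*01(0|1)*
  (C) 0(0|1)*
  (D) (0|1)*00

Check each option against the DFA on short strings; one disagreement eliminates an option:
  (A) (0|1)*10: on '01' the DFA goes r0 → r1 → r2 and accepts (r2 ∈ Accept), but the regex does not match it → eliminate
  (B) (0|1)*01(0|1)*: agrees with the DFA on every string of length ≤ 6
  (C) 0(0|1)*: on '0' the DFA goes r0 → r1 and rejects (r1 ∉ Accept), but the regex matches it → eliminate
  (D) (0|1)*00: on '00' the DFA goes r0 → r1 → r1 and rejects (r1 ∉ Accept), but the regex matches it → eliminate
Only (B) is consistent with the DFA.
(B) (0|1)*01(0|1)*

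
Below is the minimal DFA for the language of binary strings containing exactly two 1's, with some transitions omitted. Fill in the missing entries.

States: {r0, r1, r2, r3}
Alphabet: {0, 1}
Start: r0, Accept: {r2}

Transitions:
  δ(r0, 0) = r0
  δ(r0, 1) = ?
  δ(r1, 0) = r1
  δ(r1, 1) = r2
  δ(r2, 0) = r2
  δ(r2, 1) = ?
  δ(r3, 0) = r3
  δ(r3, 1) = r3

From the language and accept set, identify what each state tracks — r0: zero 1's; r1: one 1; r2: two 1's; r3: ≥ three 1's (dead).
Each missing δ(q, a) is the state matching the new tracked value after reading a.
δ(r0, 1) = r1; δ(r2, 1) = r3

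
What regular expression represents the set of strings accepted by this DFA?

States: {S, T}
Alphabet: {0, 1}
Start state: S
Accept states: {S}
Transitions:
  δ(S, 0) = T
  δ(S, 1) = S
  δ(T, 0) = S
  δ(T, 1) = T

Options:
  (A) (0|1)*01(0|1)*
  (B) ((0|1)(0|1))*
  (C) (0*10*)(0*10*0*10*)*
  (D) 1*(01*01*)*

Check each option against the DFA on short strings; one disagreement eliminates an option:
  (A) (0|1)*01(0|1)*: on ε the DFA stays in S and accepts (S ∈ Accept), but the regex does not match it → eliminate
  (B) ((0|1)(0|1))*: on '1' the DFA goes S → S and accepts (S ∈ Accept), but the regex does not match it → eliminate
  (C) (0*10*)(0*10*0*10*)*: on ε the DFA stays in S and accepts (S ∈ Accept), but the regex does not match it → eliminate
  (D) 1*(01*01*)*: agrees with the DFA on every string of length ≤ 6
Only (D) is consistent with the DFA.
(D) 1*(01*01*)*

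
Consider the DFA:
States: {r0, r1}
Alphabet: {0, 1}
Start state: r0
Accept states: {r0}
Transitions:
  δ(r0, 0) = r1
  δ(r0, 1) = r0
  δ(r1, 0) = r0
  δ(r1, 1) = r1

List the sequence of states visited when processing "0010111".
read '0': r0 → r1
  read '0': r1 → r0
  read '1': r0 → r0
  read '0': r0 → r1
  read '1': r1 → r1
  read '1': r1 → r1
  read '1': r1 → r1
r0 -> r1 -> r0 -> r0 -> r1 -> r1 -> r1 -> r1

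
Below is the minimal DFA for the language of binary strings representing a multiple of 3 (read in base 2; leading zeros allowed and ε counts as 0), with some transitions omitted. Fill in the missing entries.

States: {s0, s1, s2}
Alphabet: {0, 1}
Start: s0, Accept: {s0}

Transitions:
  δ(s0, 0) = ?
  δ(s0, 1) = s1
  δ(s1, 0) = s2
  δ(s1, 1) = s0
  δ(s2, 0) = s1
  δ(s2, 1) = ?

From the language and accept set, identify what each state tracks — s0: value ≡ 0 (mod 3); s1: value ≡ 1 (mod 3); s2: value ≡ 2 (mod 3).
Each missing δ(q, a) is the state matching the new tracked value after reading a.
δ(s0, 0) = s0; δ(s2, 1) = s2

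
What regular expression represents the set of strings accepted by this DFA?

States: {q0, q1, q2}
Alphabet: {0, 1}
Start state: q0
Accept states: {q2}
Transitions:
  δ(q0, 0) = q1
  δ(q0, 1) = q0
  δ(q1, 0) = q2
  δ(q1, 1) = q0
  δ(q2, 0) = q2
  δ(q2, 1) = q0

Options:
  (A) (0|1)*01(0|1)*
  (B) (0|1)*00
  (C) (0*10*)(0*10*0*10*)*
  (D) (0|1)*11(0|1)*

Check each option against the DFA on short strings; one disagreement eliminates an option:
  (A) (0|1)*01(0|1)*: on '00' the DFA goes q0 → q1 → q2 and accepts (q2 ∈ Accept), but the regex does not match it → eliminate
  (B) (0|1)*00: agrees with the DFA on every string of length ≤ 6
  (C) (0*10*)(0*10*0*10*)*: on '1' the DFA goes q0 → q0 and rejects (q0 ∉ Accept), but the regex matches it → eliminate
  (D) (0|1)*11(0|1)*: on '00' the DFA goes q0 → q1 → q2 and accepts (q2 ∈ Accept), but the regex does not match it → eliminate
Only (B) is consistent with the DFA.
(B) (0|1)*00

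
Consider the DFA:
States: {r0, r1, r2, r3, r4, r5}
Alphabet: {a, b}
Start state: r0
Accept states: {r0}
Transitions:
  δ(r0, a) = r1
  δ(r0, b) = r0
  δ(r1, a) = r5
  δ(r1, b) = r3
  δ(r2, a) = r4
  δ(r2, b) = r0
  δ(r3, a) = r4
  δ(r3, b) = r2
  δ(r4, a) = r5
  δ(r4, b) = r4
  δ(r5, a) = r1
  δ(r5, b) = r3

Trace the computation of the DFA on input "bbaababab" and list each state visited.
read 'b': r0 → r0
  read 'b': r0 → r0
  read 'a': r0 → r1
  read 'a': r1 → r5
  read 'b': r5 → r3
  read 'a': r3 → r4
  read 'b': r4 → r4
  read 'a': r4 → r5
  read 'b': r5 → r3
r0 -> r0 -> r0 -> r1 -> r5 -> r3 -> r4 -> r4 -> r5 -> r3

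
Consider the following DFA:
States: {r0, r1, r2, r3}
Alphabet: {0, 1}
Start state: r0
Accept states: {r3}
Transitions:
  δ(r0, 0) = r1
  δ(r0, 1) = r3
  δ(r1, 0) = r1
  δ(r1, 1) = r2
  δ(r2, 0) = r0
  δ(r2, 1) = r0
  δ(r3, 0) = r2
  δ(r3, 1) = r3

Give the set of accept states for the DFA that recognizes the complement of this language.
Complement accept states = All states \ Original accept states
= {r0, r1, r2, r3} \ {r3}
{r0, r1, r2}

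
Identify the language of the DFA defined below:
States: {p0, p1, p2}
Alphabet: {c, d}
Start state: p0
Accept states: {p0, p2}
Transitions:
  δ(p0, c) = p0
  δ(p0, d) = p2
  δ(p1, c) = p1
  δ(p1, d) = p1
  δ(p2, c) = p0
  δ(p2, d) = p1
Testing a few strings:
  'ccdd' → reject
  'cdc' → accept
  'ddc' → reject
  'ccc' → accept
State roles: p0=last symbol not d (ok); p1=saw dd (dead); p2=last symbol d (ok)
All strings over {c,d} with no two consecutive d's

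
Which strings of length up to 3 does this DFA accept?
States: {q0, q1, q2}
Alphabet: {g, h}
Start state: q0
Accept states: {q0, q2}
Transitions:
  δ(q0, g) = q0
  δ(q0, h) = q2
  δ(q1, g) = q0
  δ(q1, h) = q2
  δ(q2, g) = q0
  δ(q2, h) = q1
ε, g, h, gg, gh, hg, ggg, ggh, ghg, hgg, hgh, hhg, hhh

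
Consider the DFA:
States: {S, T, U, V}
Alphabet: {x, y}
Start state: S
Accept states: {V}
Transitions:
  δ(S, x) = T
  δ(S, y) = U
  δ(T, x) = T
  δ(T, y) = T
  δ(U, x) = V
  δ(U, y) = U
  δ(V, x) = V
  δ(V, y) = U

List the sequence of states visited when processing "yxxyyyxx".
read 'y': S → U
  read 'x': U → V
  read 'x': V → V
  read 'y': V → U
  read 'y': U → U
  read 'y': U → U
  read 'x': U → V
  read 'x': V → V
S -> U -> V -> V -> U -> U -> U -> V -> V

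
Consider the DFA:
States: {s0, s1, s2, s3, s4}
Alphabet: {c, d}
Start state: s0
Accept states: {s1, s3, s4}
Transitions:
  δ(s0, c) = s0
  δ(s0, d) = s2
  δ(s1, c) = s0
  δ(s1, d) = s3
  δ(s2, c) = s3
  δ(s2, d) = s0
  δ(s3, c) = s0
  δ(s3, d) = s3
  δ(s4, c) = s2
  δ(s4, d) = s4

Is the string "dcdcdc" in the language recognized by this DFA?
Processing string "dcdcdc":
  s0 --d--> s2
  s2 --c--> s3
  s3 --d--> s3
  s3 --c--> s0
  s0 --d--> s2
  s2 --c--> s3
Final state: s3
Accept states: {s1, s3, s4}
Yes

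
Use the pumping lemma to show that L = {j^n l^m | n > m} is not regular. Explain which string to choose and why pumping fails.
Assume L is regular with pumping length p. Idea: pumping down the j-block drops the j-count to at most the l-count.
Choose s = j^(p+1) l^p ∈ L (|s| = 2p+1 ≥ p). By the pumping lemma, s = xyz with |xy| ≤ p, |y| > 0, so y = j^k with k ≥ 1. Take i = 0: xz = j^(p+1−k) l^p. Since k ≥ 1, p+1−k ≤ p, so the number of j's is no longer strictly greater than the number of l's, hence xz ∉ L.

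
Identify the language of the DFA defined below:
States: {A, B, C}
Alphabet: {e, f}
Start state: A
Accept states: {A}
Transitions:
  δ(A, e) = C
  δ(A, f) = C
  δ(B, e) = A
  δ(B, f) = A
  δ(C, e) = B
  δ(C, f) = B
Testing a few strings:
  'eee' → accept
  'f' → reject
  'eeef' → reject
  'feee' → reject
State roles: A=length ≡ 0 (mod 3); B=length ≡ 2 (mod 3); C=length ≡ 1 (mod 3)
All strings over {e,f} whose length is a multiple of 3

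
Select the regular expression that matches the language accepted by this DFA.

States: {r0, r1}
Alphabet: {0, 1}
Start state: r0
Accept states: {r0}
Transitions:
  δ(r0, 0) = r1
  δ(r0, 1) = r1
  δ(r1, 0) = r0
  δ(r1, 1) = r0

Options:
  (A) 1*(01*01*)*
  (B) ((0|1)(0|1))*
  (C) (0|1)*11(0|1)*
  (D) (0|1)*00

Check each option against the DFA on short strings; one disagreement eliminates an option:
  (A) 1*(01*01*)*: on '1' the DFA goes r0 → r1 and rejects (r1 ∉ Accept), but the regex matches it → eliminate
  (B) ((0|1)(0|1))*: agrees with the DFA on every string of length ≤ 6
  (C) (0|1)*11(0|1)*: on ε the DFA stays in r0 and accepts (r0 ∈ Accept), but the regex does not match it → eliminate
  (D) (0|1)*00: on ε the DFA stays in r0 and accepts (r0 ∈ Accept), but the regex does not match it → eliminate
Only (B) is consistent with the DFA.
(B) ((0|1)(0|1))*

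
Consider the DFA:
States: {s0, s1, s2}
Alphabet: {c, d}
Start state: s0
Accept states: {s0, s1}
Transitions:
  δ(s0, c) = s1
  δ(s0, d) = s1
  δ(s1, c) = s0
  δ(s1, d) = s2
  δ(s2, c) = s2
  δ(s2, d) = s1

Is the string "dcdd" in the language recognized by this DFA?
Processing string "dcdd":
  s0 --d--> s1
  s1 --c--> s0
  s0 --d--> s1
  s1 --d--> s2
Final state: s2
Accept states: {s0, s1}
No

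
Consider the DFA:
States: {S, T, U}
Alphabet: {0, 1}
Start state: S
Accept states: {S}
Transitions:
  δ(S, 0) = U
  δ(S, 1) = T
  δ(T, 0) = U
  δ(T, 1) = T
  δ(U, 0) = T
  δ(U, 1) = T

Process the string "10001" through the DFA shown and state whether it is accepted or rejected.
Processing string "10001":
  S --1--> T
  T --0--> U
  U --0--> T
  T --0--> U
  U --1--> T
Final state: T
Accept states: {S}
No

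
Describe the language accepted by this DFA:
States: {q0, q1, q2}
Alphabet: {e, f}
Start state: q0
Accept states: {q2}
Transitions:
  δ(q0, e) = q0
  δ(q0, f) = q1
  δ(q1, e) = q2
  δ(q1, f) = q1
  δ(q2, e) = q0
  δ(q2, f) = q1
Testing a few strings:
  'ef' → reject
  'e' → reject
  'f' → reject
  'ee' → reject
State roles: q0=no suffix match; q1=one trailing f; q2=suffix is fe
All strings over {e,f} ending with fe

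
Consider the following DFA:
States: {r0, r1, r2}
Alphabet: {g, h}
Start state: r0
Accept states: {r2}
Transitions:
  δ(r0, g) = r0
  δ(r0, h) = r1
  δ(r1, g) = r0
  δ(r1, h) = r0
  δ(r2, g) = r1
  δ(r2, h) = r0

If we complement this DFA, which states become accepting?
Complement accept states = All states \ Original accept states
= {r0, r1, r2} \ {r2}
{r0, r1}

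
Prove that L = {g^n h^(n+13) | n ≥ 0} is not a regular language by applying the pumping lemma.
Assume L is regular with pumping length p. Idea: pumping the g-block breaks the fixed offset of 13.
Choose s = g^p h^(p+13) ∈ L. By the pumping lemma, s = xyz with |xy| ≤ p, |y| > 0, so y = g^k with k ≥ 1. Then xy²z = g^(p+k) h^(p+13). For this to be in L we would need p+13 = (p+k)+13, i.e. k = 0, contradicting k ≥ 1. So xy²z ∉ L.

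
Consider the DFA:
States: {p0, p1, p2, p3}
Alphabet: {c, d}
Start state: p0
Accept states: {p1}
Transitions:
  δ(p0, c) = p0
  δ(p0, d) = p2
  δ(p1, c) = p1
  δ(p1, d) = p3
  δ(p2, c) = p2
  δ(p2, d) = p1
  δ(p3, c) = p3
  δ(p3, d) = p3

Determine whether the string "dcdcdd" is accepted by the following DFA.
Processing string "dcdcdd":
  p0 --d--> p2
  p2 --c--> p2
  p2 --d--> p1
  p1 --c--> p1
  p1 --d--> p3
  p3 --d--> p3
Final state: p3
Accept states: {p1}
No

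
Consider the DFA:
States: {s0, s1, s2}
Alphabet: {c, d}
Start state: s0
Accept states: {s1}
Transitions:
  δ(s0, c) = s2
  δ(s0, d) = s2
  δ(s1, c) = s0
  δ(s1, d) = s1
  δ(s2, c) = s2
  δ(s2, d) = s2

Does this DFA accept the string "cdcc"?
Processing string "cdcc":
  s0 --c--> s2
  s2 --d--> s2
  s2 --c--> s2
  s2 --c--> s2
Final state: s2
Accept states: {s1}
No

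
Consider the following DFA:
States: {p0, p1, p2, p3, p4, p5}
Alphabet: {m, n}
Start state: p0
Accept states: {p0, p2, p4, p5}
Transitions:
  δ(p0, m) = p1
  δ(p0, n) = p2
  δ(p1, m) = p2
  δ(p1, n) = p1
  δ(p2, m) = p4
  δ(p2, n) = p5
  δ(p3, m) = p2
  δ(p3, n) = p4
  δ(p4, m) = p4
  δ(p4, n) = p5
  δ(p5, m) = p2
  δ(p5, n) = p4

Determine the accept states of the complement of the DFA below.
Complement accept states = All states \ Original accept states
= {p0, p1, p2, p3, p4, p5} \ {p0, p2, p4, p5}
{p1, p3}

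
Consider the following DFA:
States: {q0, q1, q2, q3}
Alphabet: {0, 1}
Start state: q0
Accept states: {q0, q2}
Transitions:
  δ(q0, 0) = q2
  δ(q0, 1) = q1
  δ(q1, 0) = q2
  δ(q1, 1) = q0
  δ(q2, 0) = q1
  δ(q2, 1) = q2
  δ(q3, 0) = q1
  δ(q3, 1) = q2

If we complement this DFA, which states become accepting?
Complement accept states = All states \ Original accept states
= {q0, q1, q2, q3} \ {q0, q2}
{q1, q3}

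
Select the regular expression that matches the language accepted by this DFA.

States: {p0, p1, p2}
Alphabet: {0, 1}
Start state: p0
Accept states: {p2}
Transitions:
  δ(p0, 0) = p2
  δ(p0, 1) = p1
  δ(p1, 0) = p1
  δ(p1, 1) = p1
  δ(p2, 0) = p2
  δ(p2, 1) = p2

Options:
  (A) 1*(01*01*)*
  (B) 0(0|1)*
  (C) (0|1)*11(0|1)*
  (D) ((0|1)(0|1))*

Check each option against the DFA on short strings; one disagreement eliminates an option:
  (A) 1*(01*01*)*: on ε the DFA stays in p0 and rejects (p0 ∉ Accept), but the regex matches it → eliminate
  (B) 0(0|1)*: agrees with the DFA on every string of length ≤ 6
  (C) (0|1)*11(0|1)*: on '0' the DFA goes p0 → p2 and accepts (p2 ∈ Accept), but the regex does not match it → eliminate
  (D) ((0|1)(0|1))*: on ε the DFA stays in p0 and rejects (p0 ∉ Accept), but the regex matches it → eliminate
Only (B) is consistent with the DFA.
(B) 0(0|1)*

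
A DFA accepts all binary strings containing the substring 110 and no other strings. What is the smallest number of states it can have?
By Myhill–Nerode, count the distinguishable equivalence classes: 4 classes — one per longest suffix of the input that is a prefix of '110' (lengths 0 through 2), plus an absorbing 'already seen 110' class.
4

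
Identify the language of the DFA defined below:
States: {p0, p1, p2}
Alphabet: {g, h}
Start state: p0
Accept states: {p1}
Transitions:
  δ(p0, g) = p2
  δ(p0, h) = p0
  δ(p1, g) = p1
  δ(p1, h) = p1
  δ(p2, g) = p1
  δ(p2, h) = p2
Testing a few strings:
  'ghg' → accept
  'hhgh' → reject
  'g' → reject
  'hhg' → reject
State roles: p0=zero g's seen; p1=≥ two g's seen; p2=one g seen
All strings over {g,h} containing at least two g's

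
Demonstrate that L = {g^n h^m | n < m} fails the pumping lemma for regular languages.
Assume L is regular with pumping length p. Idea: pumping up the g-block makes the g-count reach the h-count.
Choose s = g^p h^(p+1) ∈ L. By the pumping lemma, s = xyz with |xy| ≤ p, |y| > 0, so y = g^k with k ≥ 1. Then xy²z = g^(p+k) h^(p+1). Since p+k ≥ p+1, the number of g's is no longer strictly less than the number of h's, so xy²z ∉ L.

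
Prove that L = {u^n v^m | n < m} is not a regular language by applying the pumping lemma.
Assume L is regular with pumping length p. Idea: pumping up the u-block makes the u-count reach the v-count.
Choose s = u^p v^(p+1) ∈ L. By the pumping lemma, s = xyz with |xy| ≤ p, |y| > 0, so y = u^k with k ≥ 1. Then xy²z = u^(p+k) v^(p+1). Since p+k ≥ p+1, the number of u's is no longer strictly less than the number of v's, so xy²z ∉ L.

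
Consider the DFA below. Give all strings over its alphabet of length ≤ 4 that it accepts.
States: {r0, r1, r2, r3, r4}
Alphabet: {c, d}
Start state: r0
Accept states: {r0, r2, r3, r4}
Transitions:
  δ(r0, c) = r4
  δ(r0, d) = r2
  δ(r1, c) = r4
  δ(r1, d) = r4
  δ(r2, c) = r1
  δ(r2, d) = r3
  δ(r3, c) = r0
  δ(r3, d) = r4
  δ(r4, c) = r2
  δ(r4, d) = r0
ε, c, d, cc, cd, dd, ccd, cdc, cdd, dcc, dcd, ddc, ddd, cccc, cccd, ccdc, ccdd, cdcc, cdcd, cddd, dccc, dccd, dcdc, dcdd, ddcc, ddcd, dddc, dddd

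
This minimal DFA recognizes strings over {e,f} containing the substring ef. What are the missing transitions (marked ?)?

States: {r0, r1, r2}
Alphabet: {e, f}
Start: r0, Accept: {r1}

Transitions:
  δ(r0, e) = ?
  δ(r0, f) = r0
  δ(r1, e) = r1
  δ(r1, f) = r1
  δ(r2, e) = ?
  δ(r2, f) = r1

From the language and accept set, identify what each state tracks — r0: no e seen yet; r1: substring ef seen; r2: seen a e, waiting for f.
Each missing δ(q, a) is the state matching the new tracked value after reading a.
δ(r0, e) = r2; δ(r2, e) = r2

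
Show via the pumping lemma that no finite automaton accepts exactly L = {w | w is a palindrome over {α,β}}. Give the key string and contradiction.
Assume L is regular with pumping length p. Idea: pumping the leading α-block breaks the symmetry.
Choose s = α^p β α^p (a palindrome of length 2p+1 ≥ p). By the pumping lemma, s = xyz with |xy| ≤ p, |y| > 0, so y = α^k with k > 0 (xy lies entirely in the first α^p). Then xy²z = α^(p+k) β α^p, which is not a palindrome since p+k ≠ p.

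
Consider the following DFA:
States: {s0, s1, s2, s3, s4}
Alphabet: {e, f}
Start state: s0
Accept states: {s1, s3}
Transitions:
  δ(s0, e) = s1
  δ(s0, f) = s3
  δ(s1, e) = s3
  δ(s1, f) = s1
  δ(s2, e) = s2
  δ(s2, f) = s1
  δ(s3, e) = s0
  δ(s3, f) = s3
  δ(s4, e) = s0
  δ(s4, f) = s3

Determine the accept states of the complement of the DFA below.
Complement accept states = All states \ Original accept states
= {s0, s1, s2, s3, s4} \ {s1, s3}
{s0, s2, s4}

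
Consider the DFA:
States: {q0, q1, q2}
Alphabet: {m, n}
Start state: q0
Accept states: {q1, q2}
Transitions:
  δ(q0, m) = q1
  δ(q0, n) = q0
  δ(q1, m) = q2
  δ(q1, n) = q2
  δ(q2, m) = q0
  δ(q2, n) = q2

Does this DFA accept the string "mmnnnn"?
Processing string "mmnnnn":
  q0 --m--> q1
  q1 --m--> q2
  q2 --n--> q2
  q2 --n--> q2
  q2 --n--> q2
  q2 --n--> q2
Final state: q2
Accept states: {q1, q2}
Yes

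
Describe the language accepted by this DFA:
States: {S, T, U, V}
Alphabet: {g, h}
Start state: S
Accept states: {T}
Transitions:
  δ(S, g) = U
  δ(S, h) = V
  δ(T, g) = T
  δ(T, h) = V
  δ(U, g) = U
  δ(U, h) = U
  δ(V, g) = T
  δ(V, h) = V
Testing a few strings:
  'hhgh' → reject
  'gggh' → reject
  'hhgg' → accept
  'hggg' → accept
State roles: S=no input read; T=started with h, last symbol g; U=started with g (dead); V=started with h, last symbol h
All strings over {g,h} that start with h and end with g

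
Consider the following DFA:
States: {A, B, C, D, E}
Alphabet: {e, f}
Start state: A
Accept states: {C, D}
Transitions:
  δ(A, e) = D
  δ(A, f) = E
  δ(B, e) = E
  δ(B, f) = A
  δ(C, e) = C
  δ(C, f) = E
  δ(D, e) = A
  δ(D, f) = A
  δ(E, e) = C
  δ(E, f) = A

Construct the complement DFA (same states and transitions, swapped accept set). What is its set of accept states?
Complement accept states = All states \ Original accept states
= {A, B, C, D, E} \ {C, D}
{A, B, E}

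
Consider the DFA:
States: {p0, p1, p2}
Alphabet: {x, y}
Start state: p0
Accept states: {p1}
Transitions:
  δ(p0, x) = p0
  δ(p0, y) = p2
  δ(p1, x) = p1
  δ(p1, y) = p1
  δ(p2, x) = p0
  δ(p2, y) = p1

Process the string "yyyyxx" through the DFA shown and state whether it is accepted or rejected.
Processing string "yyyyxx":
  p0 --y--> p2
  p2 --y--> p1
  p1 --y--> p1
  p1 --y--> p1
  p1 --x--> p1
  p1 --x--> p1
Final state: p1
Accept states: {p1}
Yes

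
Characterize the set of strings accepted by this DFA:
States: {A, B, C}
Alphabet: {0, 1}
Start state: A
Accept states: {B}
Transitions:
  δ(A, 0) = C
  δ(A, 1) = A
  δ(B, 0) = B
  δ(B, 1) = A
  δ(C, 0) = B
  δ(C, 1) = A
Testing a few strings:
  '100' → accept
  '010' → reject
  '1111' → reject
  '0' → reject
State roles: A=last symbol not 0; B=two trailing 0's; C=one trailing 0
All binary strings ending with 00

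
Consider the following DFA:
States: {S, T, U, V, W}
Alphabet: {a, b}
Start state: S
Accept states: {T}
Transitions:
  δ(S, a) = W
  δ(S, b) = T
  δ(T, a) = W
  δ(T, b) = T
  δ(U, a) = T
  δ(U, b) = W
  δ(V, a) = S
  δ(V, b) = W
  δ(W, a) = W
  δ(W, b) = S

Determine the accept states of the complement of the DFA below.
Complement accept states = All states \ Original accept states
= {S, T, U, V, W} \ {T}
{S, U, V, W}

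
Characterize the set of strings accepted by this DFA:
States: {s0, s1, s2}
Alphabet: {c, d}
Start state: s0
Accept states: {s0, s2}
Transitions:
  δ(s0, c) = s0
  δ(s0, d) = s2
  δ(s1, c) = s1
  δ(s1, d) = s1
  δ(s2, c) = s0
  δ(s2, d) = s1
Testing a few strings:
  'c' → accept
  'ddc' → reject
  'dcd' → accept
  'ddcc' → reject
State roles: s0=last symbol not d (ok); s1=saw dd (dead); s2=last symbol d (ok)
All strings over {c,d} with no two consecutive d's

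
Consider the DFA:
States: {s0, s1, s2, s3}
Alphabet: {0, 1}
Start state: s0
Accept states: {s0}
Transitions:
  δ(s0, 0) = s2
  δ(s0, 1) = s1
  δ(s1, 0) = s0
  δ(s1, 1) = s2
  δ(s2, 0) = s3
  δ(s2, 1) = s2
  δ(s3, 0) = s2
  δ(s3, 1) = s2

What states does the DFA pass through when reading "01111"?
read '0': s0 → s2
  read '1': s2 → s2
  read '1': s2 → s2
  read '1': s2 → s2
  read '1': s2 → s2
s0 -> s2 -> s2 -> s2 -> s2 -> s2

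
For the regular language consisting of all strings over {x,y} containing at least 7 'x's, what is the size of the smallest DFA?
By Myhill–Nerode, count the distinguishable equivalence classes: 8 classes — having seen 0, 1, …, 6, or ≥7 copies of 'x'; any two classes i < j (j ≤ 7) are distinguished by the string x^(7−j), which takes class j to 7 copies (accepted) but leaves class i below 7 (rejected).
8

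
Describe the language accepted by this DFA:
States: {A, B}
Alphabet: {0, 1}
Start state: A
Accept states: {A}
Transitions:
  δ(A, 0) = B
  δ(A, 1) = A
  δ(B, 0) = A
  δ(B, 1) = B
Testing a few strings:
  '1' → accept
  '011' → reject
  '11' → accept
  '100' → accept
State roles: A=even number of 0's so far; B=odd number of 0's so far
All binary strings with an even number of 0's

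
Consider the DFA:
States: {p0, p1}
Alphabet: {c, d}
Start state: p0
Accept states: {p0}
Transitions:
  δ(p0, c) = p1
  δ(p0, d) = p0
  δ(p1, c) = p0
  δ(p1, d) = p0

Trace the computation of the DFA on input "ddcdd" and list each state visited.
read 'd': p0 → p0
  read 'd': p0 → p0
  read 'c': p0 → p1
  read 'd': p1 → p0
  read 'd': p0 → p0
p0 -> p0 -> p0 -> p1 -> p0 -> p0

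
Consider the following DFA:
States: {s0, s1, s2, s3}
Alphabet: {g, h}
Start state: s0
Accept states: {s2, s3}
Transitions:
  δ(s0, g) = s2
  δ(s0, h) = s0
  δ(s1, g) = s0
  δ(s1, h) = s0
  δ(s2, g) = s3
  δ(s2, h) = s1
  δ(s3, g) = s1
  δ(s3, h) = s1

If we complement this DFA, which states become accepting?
Complement accept states = All states \ Original accept states
= {s0, s1, s2, s3} \ {s2, s3}
{s0, s1}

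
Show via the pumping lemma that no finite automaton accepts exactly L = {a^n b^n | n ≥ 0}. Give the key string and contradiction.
Assume L is regular with pumping length p. Idea: pumping the a-block changes the count balance.
Choose s = a^p b^p (length 2p ≥ p). By the pumping lemma, s = xyz with |xy| ≤ p, |y| > 0. So y = a^k for some k > 0 (since xy is entirely within the a's). Pumping gives xy²z = a^(p+k) b^p, which is not in L since p+k ≠ p.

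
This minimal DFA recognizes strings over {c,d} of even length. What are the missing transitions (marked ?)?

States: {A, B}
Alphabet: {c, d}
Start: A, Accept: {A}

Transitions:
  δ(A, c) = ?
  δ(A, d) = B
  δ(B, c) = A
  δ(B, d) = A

From the language and accept set, identify what each state tracks — A: even length so far; B: odd length so far.
Each missing δ(q, a) is the state matching the new tracked value after reading a.
δ(A, c) = B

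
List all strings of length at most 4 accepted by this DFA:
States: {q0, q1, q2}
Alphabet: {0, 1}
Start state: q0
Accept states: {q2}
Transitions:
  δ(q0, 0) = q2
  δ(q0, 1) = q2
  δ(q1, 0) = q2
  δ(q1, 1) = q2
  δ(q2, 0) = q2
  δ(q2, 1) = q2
0, 1, 00, 01, 10, 11, 000, 001, 010, 011, 100, 101, 110, 111, 0000, 0001, 0010, 0011, 0100, 0101, 0110, 0111, 1000, 1001, 1010, 1011, 1100, 1101, 1110, 1111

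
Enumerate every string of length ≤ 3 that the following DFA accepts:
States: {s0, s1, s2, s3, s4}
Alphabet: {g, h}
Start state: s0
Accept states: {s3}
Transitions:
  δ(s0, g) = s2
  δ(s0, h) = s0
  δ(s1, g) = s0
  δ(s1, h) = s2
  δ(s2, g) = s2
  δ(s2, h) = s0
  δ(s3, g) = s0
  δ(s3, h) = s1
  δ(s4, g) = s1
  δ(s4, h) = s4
None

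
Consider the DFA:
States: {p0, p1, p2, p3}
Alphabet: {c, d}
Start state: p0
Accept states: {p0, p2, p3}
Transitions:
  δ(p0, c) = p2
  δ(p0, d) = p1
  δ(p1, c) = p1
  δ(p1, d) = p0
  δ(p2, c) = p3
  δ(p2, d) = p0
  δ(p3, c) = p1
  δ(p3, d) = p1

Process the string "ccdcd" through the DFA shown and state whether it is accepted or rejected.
Processing string "ccdcd":
  p0 --c--> p2
  p2 --c--> p3
  p3 --d--> p1
  p1 --c--> p1
  p1 --d--> p0
Final state: p0
Accept states: {p0, p2, p3}
Yes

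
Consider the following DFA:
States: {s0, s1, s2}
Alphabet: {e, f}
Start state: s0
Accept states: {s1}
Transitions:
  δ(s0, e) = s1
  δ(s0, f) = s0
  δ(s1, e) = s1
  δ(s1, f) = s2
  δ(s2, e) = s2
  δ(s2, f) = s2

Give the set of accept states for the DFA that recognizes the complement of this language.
Complement accept states = All states \ Original accept states
= {s0, s1, s2} \ {s1}
{s0, s2}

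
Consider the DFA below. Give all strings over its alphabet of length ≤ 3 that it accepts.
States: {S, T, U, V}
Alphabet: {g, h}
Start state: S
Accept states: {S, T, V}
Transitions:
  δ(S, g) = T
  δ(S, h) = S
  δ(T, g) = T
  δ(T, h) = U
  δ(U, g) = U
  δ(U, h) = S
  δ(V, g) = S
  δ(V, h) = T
ε, g, h, gg, hg, hh, ggg, ghh, hgg, hhg, hhh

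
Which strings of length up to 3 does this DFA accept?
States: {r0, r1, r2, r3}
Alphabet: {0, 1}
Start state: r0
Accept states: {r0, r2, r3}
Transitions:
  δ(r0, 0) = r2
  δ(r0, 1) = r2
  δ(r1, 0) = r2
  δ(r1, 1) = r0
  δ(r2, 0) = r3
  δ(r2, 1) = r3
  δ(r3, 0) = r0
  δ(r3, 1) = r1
ε, 0, 1, 00, 01, 10, 11, 000, 010, 100, 110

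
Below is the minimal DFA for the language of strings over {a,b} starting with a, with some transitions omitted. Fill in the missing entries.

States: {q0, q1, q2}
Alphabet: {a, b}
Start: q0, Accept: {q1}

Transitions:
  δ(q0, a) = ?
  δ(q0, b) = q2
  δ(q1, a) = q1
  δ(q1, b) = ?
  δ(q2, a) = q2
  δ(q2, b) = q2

From the language and accept set, identify what each state tracks — q0: no input read; q1: started with a; q2: started with b (dead).
Each missing δ(q, a) is the state matching the new tracked value after reading a.
δ(q0, a) = q1; δ(q1, b) = q1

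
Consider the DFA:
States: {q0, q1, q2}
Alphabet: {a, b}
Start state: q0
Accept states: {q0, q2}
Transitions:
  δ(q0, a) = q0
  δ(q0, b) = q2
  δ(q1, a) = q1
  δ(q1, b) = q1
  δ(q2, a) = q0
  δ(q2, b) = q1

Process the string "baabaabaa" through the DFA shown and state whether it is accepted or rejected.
Processing string "baabaabaa":
  q0 --b--> q2
  q2 --a--> q0
  q0 --a--> q0
  q0 --b--> q2
  q2 --a--> q0
  q0 --a--> q0
  q0 --b--> q2
  q2 --a--> q0
  q0 --a--> q0
Final state: q0
Accept states: {q0, q2}
Yes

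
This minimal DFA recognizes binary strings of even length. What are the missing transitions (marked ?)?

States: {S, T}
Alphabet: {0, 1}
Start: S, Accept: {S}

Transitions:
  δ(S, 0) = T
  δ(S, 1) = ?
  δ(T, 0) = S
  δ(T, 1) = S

From the language and accept set, identify what each state tracks — S: even length so far; T: odd length so far.
Each missing δ(q, a) is the state matching the new tracked value after reading a.
δ(S, 1) = T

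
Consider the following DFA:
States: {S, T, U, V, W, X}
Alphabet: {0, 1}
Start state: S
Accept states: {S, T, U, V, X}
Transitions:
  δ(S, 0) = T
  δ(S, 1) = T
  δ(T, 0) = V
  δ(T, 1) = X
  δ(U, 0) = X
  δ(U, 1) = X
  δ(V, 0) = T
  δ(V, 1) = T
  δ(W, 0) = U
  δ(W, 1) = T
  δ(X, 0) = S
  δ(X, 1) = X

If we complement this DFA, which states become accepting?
Complement accept states = All states \ Original accept states
= {S, T, U, V, W, X} \ {S, T, U, V, X}
{W}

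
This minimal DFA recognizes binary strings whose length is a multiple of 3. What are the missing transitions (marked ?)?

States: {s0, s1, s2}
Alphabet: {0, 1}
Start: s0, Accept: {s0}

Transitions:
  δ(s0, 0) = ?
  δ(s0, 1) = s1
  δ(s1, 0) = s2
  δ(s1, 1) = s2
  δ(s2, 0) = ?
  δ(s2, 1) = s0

From the language and accept set, identify what each state tracks — s0: length ≡ 0 (mod 3); s1: length ≡ 1 (mod 3); s2: length ≡ 2 (mod 3).
Each missing δ(q, a) is the state matching the new tracked value after reading a.
δ(s0, 0) = s1; δ(s2, 0) = s0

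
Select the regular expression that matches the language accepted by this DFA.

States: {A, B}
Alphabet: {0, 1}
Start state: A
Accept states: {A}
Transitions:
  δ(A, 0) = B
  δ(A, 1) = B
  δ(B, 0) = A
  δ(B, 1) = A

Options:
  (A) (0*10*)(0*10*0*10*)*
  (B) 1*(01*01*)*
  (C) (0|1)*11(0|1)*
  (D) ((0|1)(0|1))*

Check each option against the DFA on short strings; one disagreement eliminates an option:
  (A) (0*10*)(0*10*0*10*)*: on ε the DFA stays in A and accepts (A ∈ Accept), but the regex does not match it → eliminate
  (B) 1*(01*01*)*: on '1' the DFA goes A → B and rejects (B ∉ Accept), but the regex matches it → eliminate
  (C) (0|1)*11(0|1)*: on ε the DFA stays in A and accepts (A ∈ Accept), but the regex does not match it → eliminate
  (D) ((0|1)(0|1))*: agrees with the DFA on every string of length ≤ 6
Only (D) is consistent with the DFA.
(D) ((0|1)(0|1))*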